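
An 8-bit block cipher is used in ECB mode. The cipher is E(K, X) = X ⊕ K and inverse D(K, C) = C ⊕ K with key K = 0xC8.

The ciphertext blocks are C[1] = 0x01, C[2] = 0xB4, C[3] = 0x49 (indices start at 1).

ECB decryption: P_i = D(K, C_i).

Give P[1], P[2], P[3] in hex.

P[1]: D(K, 0x01) = 0xC9.
P[2]: D(K, 0xB4) = 0x7C.
P[3]: D(K, 0x49) = 0x81.

P[1] = 0xC9, P[2] = 0x7C, P[3] = 0x81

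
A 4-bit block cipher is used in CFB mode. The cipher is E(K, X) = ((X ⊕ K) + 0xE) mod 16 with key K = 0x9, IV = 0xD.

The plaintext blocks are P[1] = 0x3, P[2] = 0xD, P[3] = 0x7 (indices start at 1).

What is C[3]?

CFB encryption: C_i = P_i ⊕ E(K, C_{i−1}), with C_{0} = IV.
C[1]: E(K, 0xD) = 0x2; 0x3 ⊕ 0x2 = 0x1.
C[2]: E(K, 0x1) = 0x6; 0xD ⊕ 0x6 = 0xB.
C[3]: E(K, 0xB) = 0x0; 0x7 ⊕ 0x0 = 0x7.

C[3] = 0x7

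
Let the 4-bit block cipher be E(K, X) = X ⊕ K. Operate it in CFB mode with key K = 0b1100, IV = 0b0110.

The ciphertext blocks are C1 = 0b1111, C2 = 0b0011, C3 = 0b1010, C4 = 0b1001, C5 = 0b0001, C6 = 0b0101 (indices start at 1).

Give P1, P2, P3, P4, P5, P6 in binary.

CFB decryption: P_i = C_i ⊕ E(K, C_{i−1}), with C_{0} = IV.
P1: E(K, 0b0110) = 0b1010; 0b1111 ⊕ 0b1010 = 0b0101.
P2: E(K, 0b1111) = 0b0011; 0b0011 ⊕ 0b0011 = 0b0000.
P3: E(K, 0b0011) = 0b1111; 0b1010 ⊕ 0b1111 = 0b0101.
P4: E(K, 0b1010) = 0b0110; 0b1001 ⊕ 0b0110 = 0b1111.
P5: E(K, 0b1001) = 0b0101; 0b0001 ⊕ 0b0101 = 0b0100.
P6: E(K, 0b0001) = 0b1101; 0b0101 ⊕ 0b1101 = 0b1000.

P1 = 0b0101, P2 = 0b0000, P3 = 0b0101, P4 = 0b1111, P5 = 0b0100, P6 = 0b1000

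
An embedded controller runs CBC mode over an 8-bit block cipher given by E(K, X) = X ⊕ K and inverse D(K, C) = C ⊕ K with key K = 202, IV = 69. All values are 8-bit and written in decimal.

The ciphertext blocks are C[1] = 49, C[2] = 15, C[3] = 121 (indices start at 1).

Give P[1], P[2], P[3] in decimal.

P[1] = 190, P[2] = 244, P[3] = 188

CBC decryption: P_i = D(K, C_i) ⊕ C_{i−1}, with C_{0} = IV.
P[1]: D(K, 49) = 251; 251 ⊕ 69 = 190.
P[2]: D(K, 15) = 197; 197 ⊕ 49 = 244.
P[3]: D(K, 121) = 179; 179 ⊕ 15 = 188.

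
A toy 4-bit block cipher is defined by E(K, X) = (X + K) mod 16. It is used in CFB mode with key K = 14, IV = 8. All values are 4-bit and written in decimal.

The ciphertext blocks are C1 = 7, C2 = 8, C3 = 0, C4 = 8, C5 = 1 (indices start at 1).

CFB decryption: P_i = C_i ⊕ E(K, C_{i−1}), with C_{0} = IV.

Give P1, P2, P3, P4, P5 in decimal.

P1 = 1, P2 = 13, P3 = 6, P4 = 6, P5 = 7

P1: E(K, 8) = 6; 7 ⊕ 6 = 1.
P2: E(K, 7) = 5; 8 ⊕ 5 = 13.
P3: E(K, 8) = 6; 0 ⊕ 6 = 6.
P4: E(K, 0) = 14; 8 ⊕ 14 = 6.
P5: E(K, 8) = 6; 1 ⊕ 6 = 7.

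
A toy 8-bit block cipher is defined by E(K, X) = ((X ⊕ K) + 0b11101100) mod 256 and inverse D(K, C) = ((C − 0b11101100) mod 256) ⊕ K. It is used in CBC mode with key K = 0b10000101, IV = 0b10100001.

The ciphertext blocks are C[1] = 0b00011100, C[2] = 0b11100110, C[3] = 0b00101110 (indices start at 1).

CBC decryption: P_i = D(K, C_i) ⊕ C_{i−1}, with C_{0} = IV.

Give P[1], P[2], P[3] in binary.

P[1] = 0b00010100, P[2] = 0b01100011, P[3] = 0b00100001

P[1]: D(K, 0b00011100) = 0b10110101; 0b10110101 ⊕ 0b10100001 = 0b00010100.
P[2]: D(K, 0b11100110) = 0b01111111; 0b01111111 ⊕ 0b00011100 = 0b01100011.
P[3]: D(K, 0b00101110) = 0b11000111; 0b11000111 ⊕ 0b11100110 = 0b00100001.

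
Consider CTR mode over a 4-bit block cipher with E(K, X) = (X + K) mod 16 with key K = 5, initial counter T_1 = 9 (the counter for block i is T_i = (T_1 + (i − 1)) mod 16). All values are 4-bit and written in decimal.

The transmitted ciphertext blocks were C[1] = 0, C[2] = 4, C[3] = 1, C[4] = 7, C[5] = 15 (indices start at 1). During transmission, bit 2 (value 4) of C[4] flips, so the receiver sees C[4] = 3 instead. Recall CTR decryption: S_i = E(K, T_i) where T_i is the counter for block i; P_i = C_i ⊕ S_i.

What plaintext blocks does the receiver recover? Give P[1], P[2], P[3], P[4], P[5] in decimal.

P[1] = 14, P[2] = 11, P[3] = 1, P[4] = 2, P[5] = 13

Only C[4] changed, to 3. In CTR, a change in C_i flips the same bit in P_i only; the keystream is unaffected. Decrypting the received ciphertext:
P[1]: T = 9, S = E(K, T) = 14; 0 ⊕ 14 = 14.
P[2]: T = 10, S = E(K, T) = 15; 4 ⊕ 15 = 11.
P[3]: T = 11, S = E(K, T) = 0; 1 ⊕ 0 = 1.
P[4]: T = 12, S = E(K, T) = 1; 3 ⊕ 1 = 2.
P[5]: T = 13, S = E(K, T) = 2; 15 ⊕ 2 = 13.
Blocks that differ from the original plaintext: P[4].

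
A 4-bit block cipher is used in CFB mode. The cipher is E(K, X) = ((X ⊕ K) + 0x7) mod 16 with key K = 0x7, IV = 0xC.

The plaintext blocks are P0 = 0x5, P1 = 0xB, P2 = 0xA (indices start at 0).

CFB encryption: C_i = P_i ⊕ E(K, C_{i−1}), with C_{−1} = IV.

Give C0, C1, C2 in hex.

C0 = 0x7, C1 = 0xC, C2 = 0x8

C0: E(K, 0xC) = 0x2; 0x5 ⊕ 0x2 = 0x7.
C1: E(K, 0x7) = 0x7; 0xB ⊕ 0x7 = 0xC.
C2: E(K, 0xC) = 0x2; 0xA ⊕ 0x2 = 0x8.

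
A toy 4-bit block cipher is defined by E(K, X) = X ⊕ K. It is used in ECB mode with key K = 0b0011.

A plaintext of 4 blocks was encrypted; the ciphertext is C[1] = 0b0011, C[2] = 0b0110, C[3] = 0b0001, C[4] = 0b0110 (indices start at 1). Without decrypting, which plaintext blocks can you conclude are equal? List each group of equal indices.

ECB encrypts each block independently with the same key, so equal ciphertext blocks imply equal plaintext blocks.
C[2] = C[4] = 0b0110, so P[2] = P[4].

P[2] = P[4]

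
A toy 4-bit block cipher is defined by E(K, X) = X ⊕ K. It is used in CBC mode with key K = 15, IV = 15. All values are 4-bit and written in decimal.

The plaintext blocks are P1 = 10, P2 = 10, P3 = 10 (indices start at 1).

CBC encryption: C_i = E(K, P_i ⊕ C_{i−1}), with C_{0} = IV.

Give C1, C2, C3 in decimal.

C1 = 10, C2 = 15, C3 = 10

C1: P1 ⊕ 15 = 5; E(K, 5) = 10.
C2: P2 ⊕ 10 = 0; E(K, 0) = 15.
C3: P3 ⊕ 15 = 5; E(K, 5) = 10.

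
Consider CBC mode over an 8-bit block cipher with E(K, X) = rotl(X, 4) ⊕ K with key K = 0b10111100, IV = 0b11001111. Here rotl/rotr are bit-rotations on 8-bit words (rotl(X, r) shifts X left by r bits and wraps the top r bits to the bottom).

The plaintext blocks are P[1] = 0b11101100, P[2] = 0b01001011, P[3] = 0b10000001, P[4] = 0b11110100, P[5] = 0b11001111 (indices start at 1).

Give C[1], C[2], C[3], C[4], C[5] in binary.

CBC encryption: C_i = E(K, P_i ⊕ C_{i−1}), with C_{0} = IV.
C[1]: P[1] ⊕ 0b11001111 = 0b00100011; E(K, 0b00100011) = 0b10001110.
C[2]: P[2] ⊕ 0b10001110 = 0b11000101; E(K, 0b11000101) = 0b11100000.
C[3]: P[3] ⊕ 0b11100000 = 0b01100001; E(K, 0b01100001) = 0b10101010.
C[4]: P[4] ⊕ 0b10101010 = 0b01011110; E(K, 0b01011110) = 0b01011001.
C[5]: P[5] ⊕ 0b01011001 = 0b10010110; E(K, 0b10010110) = 0b11010101.

C[1] = 0b10001110, C[2] = 0b11100000, C[3] = 0b10101010, C[4] = 0b01011001, C[5] = 0b11010101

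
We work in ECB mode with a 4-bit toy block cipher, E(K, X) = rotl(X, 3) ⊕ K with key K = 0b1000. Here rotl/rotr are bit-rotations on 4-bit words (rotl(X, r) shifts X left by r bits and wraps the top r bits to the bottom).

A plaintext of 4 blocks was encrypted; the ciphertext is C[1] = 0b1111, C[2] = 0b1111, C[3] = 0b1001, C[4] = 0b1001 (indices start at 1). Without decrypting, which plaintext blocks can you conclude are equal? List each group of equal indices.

ECB encrypts each block independently with the same key, so equal ciphertext blocks imply equal plaintext blocks.
C[1] = C[2] = 0b1111, so P[1] = P[2].
C[3] = C[4] = 0b1001, so P[3] = P[4].

P[1] = P[2]; P[3] = P[4]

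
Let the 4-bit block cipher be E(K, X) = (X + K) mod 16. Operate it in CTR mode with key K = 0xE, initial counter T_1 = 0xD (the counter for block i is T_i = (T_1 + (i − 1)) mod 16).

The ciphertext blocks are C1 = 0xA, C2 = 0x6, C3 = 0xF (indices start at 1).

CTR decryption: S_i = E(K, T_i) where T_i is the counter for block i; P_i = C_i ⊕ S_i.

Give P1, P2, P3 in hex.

P1 = 0x1, P2 = 0xA, P3 = 0x2

P1: T = 0xD, S = E(K, T) = 0xB; 0xA ⊕ 0xB = 0x1.
P2: T = 0xE, S = E(K, T) = 0xC; 0x6 ⊕ 0xC = 0xA.
P3: T = 0xF, S = E(K, T) = 0xD; 0xF ⊕ 0xD = 0x2.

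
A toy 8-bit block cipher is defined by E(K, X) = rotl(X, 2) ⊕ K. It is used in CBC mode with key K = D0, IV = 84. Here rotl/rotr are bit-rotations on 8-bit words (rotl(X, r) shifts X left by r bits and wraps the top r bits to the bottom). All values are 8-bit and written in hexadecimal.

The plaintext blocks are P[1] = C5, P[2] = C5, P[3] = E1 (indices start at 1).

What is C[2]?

CBC encryption: C_i = E(K, P_i ⊕ C_{i−1}), with C_{0} = IV.
C[1]: P[1] ⊕ 84 = 41; E(K, 41) = D5.
C[2]: P[2] ⊕ D5 = 10; E(K, 10) = 90.

C[2] = 90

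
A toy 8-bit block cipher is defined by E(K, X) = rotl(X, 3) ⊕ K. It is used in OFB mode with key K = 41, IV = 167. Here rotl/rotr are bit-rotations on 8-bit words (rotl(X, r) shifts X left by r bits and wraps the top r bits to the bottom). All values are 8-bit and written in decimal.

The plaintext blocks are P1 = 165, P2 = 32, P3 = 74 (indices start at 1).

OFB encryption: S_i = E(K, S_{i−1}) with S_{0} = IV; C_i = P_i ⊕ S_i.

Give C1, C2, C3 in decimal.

C1: S = E(K, 167) = 20; 165 ⊕ 20 = 177.
C2: S = E(K, 20) = 137; 32 ⊕ 137 = 169.
C3: S = E(K, 137) = 101; 74 ⊕ 101 = 47.

C1 = 177, C2 = 169, C3 = 47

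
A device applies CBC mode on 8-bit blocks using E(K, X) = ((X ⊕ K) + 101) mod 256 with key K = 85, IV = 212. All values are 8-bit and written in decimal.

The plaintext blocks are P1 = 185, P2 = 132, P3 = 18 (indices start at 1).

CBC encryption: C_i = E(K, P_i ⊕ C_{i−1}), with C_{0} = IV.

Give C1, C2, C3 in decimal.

C1 = 157, C2 = 177, C3 = 91

C1: P1 ⊕ 212 = 109; E(K, 109) = 157.
C2: P2 ⊕ 157 = 25; E(K, 25) = 177.
C3: P3 ⊕ 177 = 163; E(K, 163) = 91.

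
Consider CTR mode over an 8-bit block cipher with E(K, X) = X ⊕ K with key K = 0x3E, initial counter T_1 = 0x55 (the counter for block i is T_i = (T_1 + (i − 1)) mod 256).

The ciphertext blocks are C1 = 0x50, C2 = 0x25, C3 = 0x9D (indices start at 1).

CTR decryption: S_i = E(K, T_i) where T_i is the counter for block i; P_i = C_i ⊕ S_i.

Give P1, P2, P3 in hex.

P1 = 0x3B, P2 = 0x4D, P3 = 0xF4

P1: T = 0x55, S = E(K, T) = 0x6B; 0x50 ⊕ 0x6B = 0x3B.
P2: T = 0x56, S = E(K, T) = 0x68; 0x25 ⊕ 0x68 = 0x4D.
P3: T = 0x57, S = E(K, T) = 0x69; 0x9D ⊕ 0x69 = 0xF4.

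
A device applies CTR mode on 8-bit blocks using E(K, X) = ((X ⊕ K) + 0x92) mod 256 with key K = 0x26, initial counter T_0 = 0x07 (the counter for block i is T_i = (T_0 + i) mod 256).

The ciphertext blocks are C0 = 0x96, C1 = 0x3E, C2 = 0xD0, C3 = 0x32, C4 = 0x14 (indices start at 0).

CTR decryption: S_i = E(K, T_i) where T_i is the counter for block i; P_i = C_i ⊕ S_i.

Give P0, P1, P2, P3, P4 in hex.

P0: T = 0x07, S = E(K, T) = 0xB3; 0x96 ⊕ 0xB3 = 0x25.
P1: T = 0x08, S = E(K, T) = 0xC0; 0x3E ⊕ 0xC0 = 0xFE.
P2: T = 0x09, S = E(K, T) = 0xC1; 0xD0 ⊕ 0xC1 = 0x11.
P3: T = 0x0A, S = E(K, T) = 0xBE; 0x32 ⊕ 0xBE = 0x8C.
P4: T = 0x0B, S = E(K, T) = 0xBF; 0x14 ⊕ 0xBF = 0xAB.

P0 = 0x25, P1 = 0xFE, P2 = 0x11, P3 = 0x8C, P4 = 0xAB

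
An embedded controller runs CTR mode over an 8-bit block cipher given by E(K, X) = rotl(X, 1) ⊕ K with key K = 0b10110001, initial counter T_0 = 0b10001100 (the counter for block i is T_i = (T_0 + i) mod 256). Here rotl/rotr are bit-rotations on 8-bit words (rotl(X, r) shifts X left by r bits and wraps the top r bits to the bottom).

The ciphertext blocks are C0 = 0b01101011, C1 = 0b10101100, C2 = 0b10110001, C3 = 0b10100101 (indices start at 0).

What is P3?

P3 = 0b00001011

CTR decryption: S_i = E(K, T_i) where T_i is the counter for block i; P_i = C_i ⊕ S_i.
P3: T = 0b10001111, S = E(K, T) = 0b10101110; 0b10100101 ⊕ 0b10101110 = 0b00001011.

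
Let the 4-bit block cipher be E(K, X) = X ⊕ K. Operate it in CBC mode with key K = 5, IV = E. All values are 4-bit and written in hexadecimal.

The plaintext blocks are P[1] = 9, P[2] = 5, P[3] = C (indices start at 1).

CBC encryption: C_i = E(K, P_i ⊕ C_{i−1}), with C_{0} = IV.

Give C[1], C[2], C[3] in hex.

C[1] = 2, C[2] = 2, C[3] = B

C[1]: P[1] ⊕ E = 7; E(K, 7) = 2.
C[2]: P[2] ⊕ 2 = 7; E(K, 7) = 2.
C[3]: P[3] ⊕ 2 = E; E(K, E) = B.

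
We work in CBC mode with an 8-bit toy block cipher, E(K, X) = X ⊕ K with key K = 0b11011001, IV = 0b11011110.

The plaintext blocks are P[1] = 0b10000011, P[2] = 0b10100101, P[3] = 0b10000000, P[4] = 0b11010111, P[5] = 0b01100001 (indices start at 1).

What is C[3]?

CBC encryption: C_i = E(K, P_i ⊕ C_{i−1}), with C_{0} = IV.
C[1]: P[1] ⊕ 0b11011110 = 0b01011101; E(K, 0b01011101) = 0b10000100.
C[2]: P[2] ⊕ 0b10000100 = 0b00100001; E(K, 0b00100001) = 0b11111000.
C[3]: P[3] ⊕ 0b11111000 = 0b01111000; E(K, 0b01111000) = 0b10100001.

C[3] = 0b10100001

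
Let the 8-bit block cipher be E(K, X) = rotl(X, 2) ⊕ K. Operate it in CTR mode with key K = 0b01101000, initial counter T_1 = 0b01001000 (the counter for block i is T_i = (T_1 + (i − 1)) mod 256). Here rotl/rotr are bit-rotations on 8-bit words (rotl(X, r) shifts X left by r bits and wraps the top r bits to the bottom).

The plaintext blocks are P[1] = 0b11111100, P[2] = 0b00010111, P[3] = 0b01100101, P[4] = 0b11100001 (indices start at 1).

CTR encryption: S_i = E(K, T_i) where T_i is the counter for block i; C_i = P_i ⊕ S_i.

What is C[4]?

C[1]: T = 0b01001000, S = E(K, T) = 0b01001001; 0b11111100 ⊕ 0b01001001 = 0b10110101.
C[2]: T = 0b01001001, S = E(K, T) = 0b01001101; 0b00010111 ⊕ 0b01001101 = 0b01011010.
C[3]: T = 0b01001010, S = E(K, T) = 0b01000001; 0b01100101 ⊕ 0b01000001 = 0b00100100.
C[4]: T = 0b01001011, S = E(K, T) = 0b01000101; 0b11100001 ⊕ 0b01000101 = 0b10100100.

C[4] = 0b10100100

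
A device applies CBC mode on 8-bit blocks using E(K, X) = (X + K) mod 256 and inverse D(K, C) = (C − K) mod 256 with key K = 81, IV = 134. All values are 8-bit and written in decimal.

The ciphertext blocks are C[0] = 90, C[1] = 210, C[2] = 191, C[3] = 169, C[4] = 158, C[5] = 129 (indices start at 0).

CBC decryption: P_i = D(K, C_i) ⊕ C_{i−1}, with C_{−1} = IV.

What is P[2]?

P[2]: D(K, 191) = 110; 110 ⊕ 210 = 188.

P[2] = 188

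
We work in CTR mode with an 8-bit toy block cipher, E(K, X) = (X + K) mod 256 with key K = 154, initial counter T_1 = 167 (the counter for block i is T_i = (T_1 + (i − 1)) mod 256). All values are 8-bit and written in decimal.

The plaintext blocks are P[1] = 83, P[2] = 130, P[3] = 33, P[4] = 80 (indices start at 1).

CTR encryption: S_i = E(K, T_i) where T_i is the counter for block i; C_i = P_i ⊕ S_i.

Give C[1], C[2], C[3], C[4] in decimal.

C[1] = 18, C[2] = 192, C[3] = 98, C[4] = 20

C[1]: T = 167, S = E(K, T) = 65; 83 ⊕ 65 = 18.
C[2]: T = 168, S = E(K, T) = 66; 130 ⊕ 66 = 192.
C[3]: T = 169, S = E(K, T) = 67; 33 ⊕ 67 = 98.
C[4]: T = 170, S = E(K, T) = 68; 80 ⊕ 68 = 20.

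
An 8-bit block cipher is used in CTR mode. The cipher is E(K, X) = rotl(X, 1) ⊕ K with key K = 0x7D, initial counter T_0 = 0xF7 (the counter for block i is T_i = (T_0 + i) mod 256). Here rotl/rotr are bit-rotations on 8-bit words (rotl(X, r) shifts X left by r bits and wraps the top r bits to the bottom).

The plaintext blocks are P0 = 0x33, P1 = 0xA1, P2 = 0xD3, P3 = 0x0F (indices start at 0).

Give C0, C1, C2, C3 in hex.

CTR encryption: S_i = E(K, T_i) where T_i is the counter for block i; C_i = P_i ⊕ S_i.
C0: T = 0xF7, S = E(K, T) = 0x92; 0x33 ⊕ 0x92 = 0xA1.
C1: T = 0xF8, S = E(K, T) = 0x8C; 0xA1 ⊕ 0x8C = 0x2D.
C2: T = 0xF9, S = E(K, T) = 0x8E; 0xD3 ⊕ 0x8E = 0x5D.
C3: T = 0xFA, S = E(K, T) = 0x88; 0x0F ⊕ 0x88 = 0x87.

C0 = 0xA1, C1 = 0x2D, C2 = 0x5D, C3 = 0x87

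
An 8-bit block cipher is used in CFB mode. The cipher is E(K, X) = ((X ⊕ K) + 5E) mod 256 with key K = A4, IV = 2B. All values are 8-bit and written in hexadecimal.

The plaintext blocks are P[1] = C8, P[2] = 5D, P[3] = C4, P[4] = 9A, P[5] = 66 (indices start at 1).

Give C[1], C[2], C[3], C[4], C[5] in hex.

CFB encryption: C_i = P_i ⊕ E(K, C_{i−1}), with C_{0} = IV.
C[1]: E(K, 2B) = ED; C8 ⊕ ED = 25.
C[2]: E(K, 25) = DF; 5D ⊕ DF = 82.
C[3]: E(K, 82) = 84; C4 ⊕ 84 = 40.
C[4]: E(K, 40) = 42; 9A ⊕ 42 = D8.
C[5]: E(K, D8) = DA; 66 ⊕ DA = BC.

C[1] = 25, C[2] = 82, C[3] = 40, C[4] = D8, C[5] = BC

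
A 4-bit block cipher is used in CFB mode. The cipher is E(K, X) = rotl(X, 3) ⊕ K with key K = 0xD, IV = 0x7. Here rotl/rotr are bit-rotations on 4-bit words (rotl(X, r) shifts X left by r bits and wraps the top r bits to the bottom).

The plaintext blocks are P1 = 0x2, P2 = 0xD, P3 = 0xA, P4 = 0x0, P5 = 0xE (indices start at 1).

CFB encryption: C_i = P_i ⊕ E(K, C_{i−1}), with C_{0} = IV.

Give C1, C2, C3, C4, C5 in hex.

C1 = 0x4, C2 = 0x2, C3 = 0x6, C4 = 0xE, C5 = 0x4

C1: E(K, 0x7) = 0x6; 0x2 ⊕ 0x6 = 0x4.
C2: E(K, 0x4) = 0xF; 0xD ⊕ 0xF = 0x2.
C3: E(K, 0x2) = 0xC; 0xA ⊕ 0xC = 0x6.
C4: E(K, 0x6) = 0xE; 0x0 ⊕ 0xE = 0xE.
C5: E(K, 0xE) = 0xA; 0xE ⊕ 0xA = 0x4.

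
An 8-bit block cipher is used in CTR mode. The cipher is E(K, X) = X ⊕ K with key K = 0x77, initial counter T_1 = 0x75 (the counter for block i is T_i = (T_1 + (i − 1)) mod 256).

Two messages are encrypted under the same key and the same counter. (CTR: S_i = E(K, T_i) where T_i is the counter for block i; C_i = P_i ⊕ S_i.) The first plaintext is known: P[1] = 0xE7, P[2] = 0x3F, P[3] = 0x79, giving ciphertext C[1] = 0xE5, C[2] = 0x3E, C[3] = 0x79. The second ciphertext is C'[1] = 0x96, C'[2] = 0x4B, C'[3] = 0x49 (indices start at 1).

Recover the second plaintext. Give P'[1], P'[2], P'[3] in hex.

In CTR with a reused counter, both messages share the same keystream S_i, so C_i ⊕ C'_i = P_i ⊕ P'_i and thus P'_i = P_i ⊕ C_i ⊕ C'_i.
P'[1]: 0xE7 ⊕ 0xE5 ⊕ 0x96 = 0x94.
P'[2]: 0x3F ⊕ 0x3E ⊕ 0x4B = 0x4A.
P'[3]: 0x79 ⊕ 0x79 ⊕ 0x49 = 0x49.

P'[1] = 0x94, P'[2] = 0x4A, P'[3] = 0x49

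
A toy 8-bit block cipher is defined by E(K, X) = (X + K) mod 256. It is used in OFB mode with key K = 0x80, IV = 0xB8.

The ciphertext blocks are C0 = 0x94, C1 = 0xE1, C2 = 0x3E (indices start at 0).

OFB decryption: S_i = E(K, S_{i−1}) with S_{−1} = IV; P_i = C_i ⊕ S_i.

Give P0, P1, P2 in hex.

P0: S = E(K, 0xB8) = 0x38; 0x94 ⊕ 0x38 = 0xAC.
P1: S = E(K, 0x38) = 0xB8; 0xE1 ⊕ 0xB8 = 0x59.
P2: S = E(K, 0xB8) = 0x38; 0x3E ⊕ 0x38 = 0x06.

P0 = 0xAC, P1 = 0x59, P2 = 0x06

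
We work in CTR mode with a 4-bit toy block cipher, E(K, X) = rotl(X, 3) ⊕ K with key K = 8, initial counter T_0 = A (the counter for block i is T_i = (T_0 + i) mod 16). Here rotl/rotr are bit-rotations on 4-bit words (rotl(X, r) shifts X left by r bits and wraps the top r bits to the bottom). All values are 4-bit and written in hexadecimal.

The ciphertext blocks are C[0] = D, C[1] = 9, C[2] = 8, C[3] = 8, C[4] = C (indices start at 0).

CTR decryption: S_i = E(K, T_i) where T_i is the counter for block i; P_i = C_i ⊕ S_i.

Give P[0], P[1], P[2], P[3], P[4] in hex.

P[0] = 0, P[1] = C, P[2] = 6, P[3] = E, P[4] = 3

P[0]: T = A, S = E(K, T) = D; D ⊕ D = 0.
P[1]: T = B, S = E(K, T) = 5; 9 ⊕ 5 = C.
P[2]: T = C, S = E(K, T) = E; 8 ⊕ E = 6.
P[3]: T = D, S = E(K, T) = 6; 8 ⊕ 6 = E.
P[4]: T = E, S = E(K, T) = F; C ⊕ F = 3.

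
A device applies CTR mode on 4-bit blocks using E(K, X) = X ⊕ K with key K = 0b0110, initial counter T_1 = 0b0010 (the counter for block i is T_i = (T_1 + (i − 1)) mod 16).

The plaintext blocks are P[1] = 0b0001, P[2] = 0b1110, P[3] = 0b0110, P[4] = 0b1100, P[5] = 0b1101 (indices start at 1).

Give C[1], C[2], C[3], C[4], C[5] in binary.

CTR encryption: S_i = E(K, T_i) where T_i is the counter for block i; C_i = P_i ⊕ S_i.
C[1]: T = 0b0010, S = E(K, T) = 0b0100; 0b0001 ⊕ 0b0100 = 0b0101.
C[2]: T = 0b0011, S = E(K, T) = 0b0101; 0b1110 ⊕ 0b0101 = 0b1011.
C[3]: T = 0b0100, S = E(K, T) = 0b0010; 0b0110 ⊕ 0b0010 = 0b0100.
C[4]: T = 0b0101, S = E(K, T) = 0b0011; 0b1100 ⊕ 0b0011 = 0b1111.
C[5]: T = 0b0110, S = E(K, T) = 0b0000; 0b1101 ⊕ 0b0000 = 0b1101.

C[1] = 0b0101, C[2] = 0b1011, C[3] = 0b0100, C[4] = 0b1111, C[5] = 0b1101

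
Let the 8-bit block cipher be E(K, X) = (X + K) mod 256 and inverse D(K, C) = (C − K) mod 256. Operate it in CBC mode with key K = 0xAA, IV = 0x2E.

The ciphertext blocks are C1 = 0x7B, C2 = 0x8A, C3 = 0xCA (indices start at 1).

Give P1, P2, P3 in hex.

CBC decryption: P_i = D(K, C_i) ⊕ C_{i−1}, with C_{0} = IV.
P1: D(K, 0x7B) = 0xD1; 0xD1 ⊕ 0x2E = 0xFF.
P2: D(K, 0x8A) = 0xE0; 0xE0 ⊕ 0x7B = 0x9B.
P3: D(K, 0xCA) = 0x20; 0x20 ⊕ 0x8A = 0xAA.

P1 = 0xFF, P2 = 0x9B, P3 = 0xAA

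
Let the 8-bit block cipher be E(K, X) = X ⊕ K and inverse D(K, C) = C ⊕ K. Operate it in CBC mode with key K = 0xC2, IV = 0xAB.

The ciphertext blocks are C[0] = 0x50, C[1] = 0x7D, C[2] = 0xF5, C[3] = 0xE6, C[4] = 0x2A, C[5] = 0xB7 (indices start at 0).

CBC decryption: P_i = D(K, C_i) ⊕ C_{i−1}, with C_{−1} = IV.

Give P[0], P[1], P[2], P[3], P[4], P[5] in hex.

P[0] = 0x39, P[1] = 0xEF, P[2] = 0x4A, P[3] = 0xD1, P[4] = 0x0E, P[5] = 0x5F

P[0]: D(K, 0x50) = 0x92; 0x92 ⊕ 0xAB = 0x39.
P[1]: D(K, 0x7D) = 0xBF; 0xBF ⊕ 0x50 = 0xEF.
P[2]: D(K, 0xF5) = 0x37; 0x37 ⊕ 0x7D = 0x4A.
P[3]: D(K, 0xE6) = 0x24; 0x24 ⊕ 0xF5 = 0xD1.
P[4]: D(K, 0x2A) = 0xE8; 0xE8 ⊕ 0xE6 = 0x0E.
P[5]: D(K, 0xB7) = 0x75; 0x75 ⊕ 0x2A = 0x5F.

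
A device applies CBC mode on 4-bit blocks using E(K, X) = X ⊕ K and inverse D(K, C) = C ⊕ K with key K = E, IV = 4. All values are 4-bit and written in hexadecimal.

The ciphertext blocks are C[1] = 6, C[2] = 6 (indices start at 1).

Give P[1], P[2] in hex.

P[1] = C, P[2] = E

CBC decryption: P_i = D(K, C_i) ⊕ C_{i−1}, with C_{0} = IV.
P[1]: D(K, 6) = 8; 8 ⊕ 4 = C.
P[2]: D(K, 6) = 8; 8 ⊕ 6 = E.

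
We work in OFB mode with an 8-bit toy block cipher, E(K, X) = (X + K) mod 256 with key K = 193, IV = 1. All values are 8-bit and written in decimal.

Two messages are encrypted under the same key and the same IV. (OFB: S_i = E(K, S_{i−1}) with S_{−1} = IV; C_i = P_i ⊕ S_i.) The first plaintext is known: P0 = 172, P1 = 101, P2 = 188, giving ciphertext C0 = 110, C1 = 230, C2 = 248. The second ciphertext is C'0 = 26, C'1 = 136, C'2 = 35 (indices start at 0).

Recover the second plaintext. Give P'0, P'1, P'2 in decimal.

P'0 = 216, P'1 = 11, P'2 = 103

In OFB with a reused IV, both messages share the same keystream S_i, so C_i ⊕ C'_i = P_i ⊕ P'_i and thus P'_i = P_i ⊕ C_i ⊕ C'_i.
P'0: 172 ⊕ 110 ⊕ 26 = 216.
P'1: 101 ⊕ 230 ⊕ 136 = 11.
P'2: 188 ⊕ 248 ⊕ 35 = 103.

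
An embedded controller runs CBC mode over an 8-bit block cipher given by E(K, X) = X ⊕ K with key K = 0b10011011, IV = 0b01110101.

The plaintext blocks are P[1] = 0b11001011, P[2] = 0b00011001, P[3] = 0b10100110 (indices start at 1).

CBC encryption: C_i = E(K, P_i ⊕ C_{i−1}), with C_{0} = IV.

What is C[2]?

C[2] = 0b10100111

C[1]: P[1] ⊕ 0b01110101 = 0b10111110; E(K, 0b10111110) = 0b00100101.
C[2]: P[2] ⊕ 0b00100101 = 0b00111100; E(K, 0b00111100) = 0b10100111.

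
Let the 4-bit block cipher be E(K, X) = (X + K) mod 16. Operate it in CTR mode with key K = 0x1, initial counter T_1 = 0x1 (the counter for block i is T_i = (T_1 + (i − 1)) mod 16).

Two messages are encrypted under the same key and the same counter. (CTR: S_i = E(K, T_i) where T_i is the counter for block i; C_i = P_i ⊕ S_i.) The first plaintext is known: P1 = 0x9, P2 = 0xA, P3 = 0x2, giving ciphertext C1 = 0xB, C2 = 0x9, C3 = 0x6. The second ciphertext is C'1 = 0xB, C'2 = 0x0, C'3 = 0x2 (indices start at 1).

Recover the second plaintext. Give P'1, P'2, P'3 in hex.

In CTR with a reused counter, both messages share the same keystream S_i, so C_i ⊕ C'_i = P_i ⊕ P'_i and thus P'_i = P_i ⊕ C_i ⊕ C'_i.
P'1: 0x9 ⊕ 0xB ⊕ 0xB = 0x9.
P'2: 0xA ⊕ 0x9 ⊕ 0x0 = 0x3.
P'3: 0x2 ⊕ 0x6 ⊕ 0x2 = 0x6.

P'1 = 0x9, P'2 = 0x3, P'3 = 0x6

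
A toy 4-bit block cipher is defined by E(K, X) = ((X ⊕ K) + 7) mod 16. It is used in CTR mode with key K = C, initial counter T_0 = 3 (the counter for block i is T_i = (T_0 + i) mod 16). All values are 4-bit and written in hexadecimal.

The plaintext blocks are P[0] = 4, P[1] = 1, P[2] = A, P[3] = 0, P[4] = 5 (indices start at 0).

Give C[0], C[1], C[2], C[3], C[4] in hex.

CTR encryption: S_i = E(K, T_i) where T_i is the counter for block i; C_i = P_i ⊕ S_i.
C[0]: T = 3, S = E(K, T) = 6; 4 ⊕ 6 = 2.
C[1]: T = 4, S = E(K, T) = F; 1 ⊕ F = E.
C[2]: T = 5, S = E(K, T) = 0; A ⊕ 0 = A.
C[3]: T = 6, S = E(K, T) = 1; 0 ⊕ 1 = 1.
C[4]: T = 7, S = E(K, T) = 2; 5 ⊕ 2 = 7.

C[0] = 2, C[1] = E, C[2] = A, C[3] = 1, C[4] = 7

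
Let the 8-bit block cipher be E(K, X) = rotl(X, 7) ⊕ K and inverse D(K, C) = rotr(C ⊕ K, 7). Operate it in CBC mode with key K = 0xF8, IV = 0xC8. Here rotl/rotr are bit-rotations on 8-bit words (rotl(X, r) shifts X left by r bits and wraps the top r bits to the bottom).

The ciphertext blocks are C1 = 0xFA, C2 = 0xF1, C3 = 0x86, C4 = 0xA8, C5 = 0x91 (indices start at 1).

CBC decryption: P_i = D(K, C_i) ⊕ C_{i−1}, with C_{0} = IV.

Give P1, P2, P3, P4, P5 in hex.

P1: D(K, 0xFA) = 0x04; 0x04 ⊕ 0xC8 = 0xCC.
P2: D(K, 0xF1) = 0x12; 0x12 ⊕ 0xFA = 0xE8.
P3: D(K, 0x86) = 0xFC; 0xFC ⊕ 0xF1 = 0x0D.
P4: D(K, 0xA8) = 0xA0; 0xA0 ⊕ 0x86 = 0x26.
P5: D(K, 0x91) = 0xD2; 0xD2 ⊕ 0xA8 = 0x7A.

P1 = 0xCC, P2 = 0xE8, P3 = 0x0D, P4 = 0x26, P5 = 0x7A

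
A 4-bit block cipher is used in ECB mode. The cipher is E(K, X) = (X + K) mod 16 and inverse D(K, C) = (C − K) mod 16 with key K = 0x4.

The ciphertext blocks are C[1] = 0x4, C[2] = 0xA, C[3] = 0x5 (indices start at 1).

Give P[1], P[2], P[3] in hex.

P[1] = 0x0, P[2] = 0x6, P[3] = 0x1

ECB decryption: P_i = D(K, C_i).
P[1]: D(K, 0x4) = 0x0.
P[2]: D(K, 0xA) = 0x6.
P[3]: D(K, 0x5) = 0x1.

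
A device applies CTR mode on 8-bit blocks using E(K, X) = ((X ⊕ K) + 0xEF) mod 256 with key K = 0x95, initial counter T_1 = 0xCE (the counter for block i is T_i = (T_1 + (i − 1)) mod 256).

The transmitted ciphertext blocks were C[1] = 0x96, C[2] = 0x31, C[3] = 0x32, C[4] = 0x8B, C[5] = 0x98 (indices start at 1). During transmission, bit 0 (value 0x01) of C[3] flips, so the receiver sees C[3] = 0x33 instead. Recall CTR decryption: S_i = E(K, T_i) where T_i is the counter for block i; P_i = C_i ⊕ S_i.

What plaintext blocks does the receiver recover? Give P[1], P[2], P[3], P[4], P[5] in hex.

P[1] = 0xDC, P[2] = 0x78, P[3] = 0x07, P[4] = 0xB8, P[5] = 0xAE

Only C[3] changed, to 0x33. In CTR, a change in C_i flips the same bit in P_i only; the keystream is unaffected. Decrypting the received ciphertext:
P[1]: T = 0xCE, S = E(K, T) = 0x4A; 0x96 ⊕ 0x4A = 0xDC.
P[2]: T = 0xCF, S = E(K, T) = 0x49; 0x31 ⊕ 0x49 = 0x78.
P[3]: T = 0xD0, S = E(K, T) = 0x34; 0x33 ⊕ 0x34 = 0x07.
P[4]: T = 0xD1, S = E(K, T) = 0x33; 0x8B ⊕ 0x33 = 0xB8.
P[5]: T = 0xD2, S = E(K, T) = 0x36; 0x98 ⊕ 0x36 = 0xAE.
Blocks that differ from the original plaintext: P[3].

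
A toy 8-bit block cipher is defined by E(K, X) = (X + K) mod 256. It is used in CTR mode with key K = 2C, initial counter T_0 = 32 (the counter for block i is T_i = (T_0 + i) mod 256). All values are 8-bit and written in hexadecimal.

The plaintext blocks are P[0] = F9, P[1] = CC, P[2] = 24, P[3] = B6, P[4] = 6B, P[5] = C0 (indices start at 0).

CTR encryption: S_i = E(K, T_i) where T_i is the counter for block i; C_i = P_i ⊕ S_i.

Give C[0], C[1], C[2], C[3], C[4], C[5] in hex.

C[0]: T = 32, S = E(K, T) = 5E; F9 ⊕ 5E = A7.
C[1]: T = 33, S = E(K, T) = 5F; CC ⊕ 5F = 93.
C[2]: T = 34, S = E(K, T) = 60; 24 ⊕ 60 = 44.
C[3]: T = 35, S = E(K, T) = 61; B6 ⊕ 61 = D7.
C[4]: T = 36, S = E(K, T) = 62; 6B ⊕ 62 = 09.
C[5]: T = 37, S = E(K, T) = 63; C0 ⊕ 63 = A3.

C[0] = A7, C[1] = 93, C[2] = 44, C[3] = D7, C[4] = 09, C[5] = A3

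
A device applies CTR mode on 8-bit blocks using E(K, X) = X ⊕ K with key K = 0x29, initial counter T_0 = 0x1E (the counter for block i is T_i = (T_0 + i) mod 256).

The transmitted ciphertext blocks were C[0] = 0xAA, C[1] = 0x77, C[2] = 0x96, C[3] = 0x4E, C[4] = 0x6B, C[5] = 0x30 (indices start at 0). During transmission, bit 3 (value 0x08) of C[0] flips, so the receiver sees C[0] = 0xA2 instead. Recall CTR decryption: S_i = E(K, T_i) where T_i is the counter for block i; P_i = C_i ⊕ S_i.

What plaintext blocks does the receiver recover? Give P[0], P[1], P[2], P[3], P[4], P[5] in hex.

P[0] = 0x95, P[1] = 0x41, P[2] = 0x9F, P[3] = 0x46, P[4] = 0x60, P[5] = 0x3A

Only C[0] changed, to 0xA2. In CTR, a change in C_i flips the same bit in P_i only; the keystream is unaffected. Decrypting the received ciphertext:
P[0]: T = 0x1E, S = E(K, T) = 0x37; 0xA2 ⊕ 0x37 = 0x95.
P[1]: T = 0x1F, S = E(K, T) = 0x36; 0x77 ⊕ 0x36 = 0x41.
P[2]: T = 0x20, S = E(K, T) = 0x09; 0x96 ⊕ 0x09 = 0x9F.
P[3]: T = 0x21, S = E(K, T) = 0x08; 0x4E ⊕ 0x08 = 0x46.
P[4]: T = 0x22, S = E(K, T) = 0x0B; 0x6B ⊕ 0x0B = 0x60.
P[5]: T = 0x23, S = E(K, T) = 0x0A; 0x30 ⊕ 0x0A = 0x3A.
Blocks that differ from the original plaintext: P[0].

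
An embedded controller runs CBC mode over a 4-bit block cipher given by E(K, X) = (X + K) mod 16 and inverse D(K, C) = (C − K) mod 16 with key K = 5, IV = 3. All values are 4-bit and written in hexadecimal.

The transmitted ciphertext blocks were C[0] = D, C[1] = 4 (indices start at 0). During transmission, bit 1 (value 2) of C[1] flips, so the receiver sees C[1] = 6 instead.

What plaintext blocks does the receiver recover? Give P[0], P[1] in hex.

CBC decryption: P_i = D(K, C_i) ⊕ C_{i−1}, with C_{−1} = IV.
Only C[1] changed, to 6. In CBC, a change in C_i garbles P_i and flips the same bit in P_{i+1}. Decrypting the received ciphertext:
P[0]: D(K, D) = 8; 8 ⊕ 3 = B.
P[1]: D(K, 6) = 1; 1 ⊕ D = C.
Blocks that differ from the original plaintext: P[1].

P[0] = B, P[1] = C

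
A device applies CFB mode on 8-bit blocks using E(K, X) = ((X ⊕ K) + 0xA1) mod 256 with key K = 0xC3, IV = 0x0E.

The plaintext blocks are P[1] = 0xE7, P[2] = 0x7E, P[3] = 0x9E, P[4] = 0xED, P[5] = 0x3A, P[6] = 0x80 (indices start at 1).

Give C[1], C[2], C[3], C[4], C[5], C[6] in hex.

C[1] = 0x89, C[2] = 0x95, C[3] = 0x69, C[4] = 0xA6, C[5] = 0x3C, C[6] = 0x20

CFB encryption: C_i = P_i ⊕ E(K, C_{i−1}), with C_{0} = IV.
C[1]: E(K, 0x0E) = 0x6E; 0xE7 ⊕ 0x6E = 0x89.
C[2]: E(K, 0x89) = 0xEB; 0x7E ⊕ 0xEB = 0x95.
C[3]: E(K, 0x95) = 0xF7; 0x9E ⊕ 0xF7 = 0x69.
C[4]: E(K, 0x69) = 0x4B; 0xED ⊕ 0x4B = 0xA6.
C[5]: E(K, 0xA6) = 0x06; 0x3A ⊕ 0x06 = 0x3C.
C[6]: E(K, 0x3C) = 0xA0; 0x80 ⊕ 0xA0 = 0x20.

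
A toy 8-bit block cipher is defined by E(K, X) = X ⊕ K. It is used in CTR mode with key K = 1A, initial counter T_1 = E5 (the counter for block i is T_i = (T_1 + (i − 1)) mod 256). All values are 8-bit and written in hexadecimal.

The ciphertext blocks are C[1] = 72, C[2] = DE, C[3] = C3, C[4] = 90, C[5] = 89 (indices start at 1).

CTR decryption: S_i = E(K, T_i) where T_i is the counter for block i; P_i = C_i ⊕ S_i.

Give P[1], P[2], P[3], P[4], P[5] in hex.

P[1]: T = E5, S = E(K, T) = FF; 72 ⊕ FF = 8D.
P[2]: T = E6, S = E(K, T) = FC; DE ⊕ FC = 22.
P[3]: T = E7, S = E(K, T) = FD; C3 ⊕ FD = 3E.
P[4]: T = E8, S = E(K, T) = F2; 90 ⊕ F2 = 62.
P[5]: T = E9, S = E(K, T) = F3; 89 ⊕ F3 = 7A.

P[1] = 8D, P[2] = 22, P[3] = 3E, P[4] = 62, P[5] = 7A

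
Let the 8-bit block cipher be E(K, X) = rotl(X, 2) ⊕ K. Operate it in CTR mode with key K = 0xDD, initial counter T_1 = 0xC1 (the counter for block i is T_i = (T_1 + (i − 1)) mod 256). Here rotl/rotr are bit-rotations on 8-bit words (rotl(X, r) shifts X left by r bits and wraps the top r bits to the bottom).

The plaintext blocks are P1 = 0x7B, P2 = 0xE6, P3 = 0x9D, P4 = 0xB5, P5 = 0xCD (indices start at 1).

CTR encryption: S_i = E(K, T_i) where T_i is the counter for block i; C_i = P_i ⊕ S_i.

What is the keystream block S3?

0xD2

C1: T = 0xC1, S = E(K, T) = 0xDA; 0x7B ⊕ 0xDA = 0xA1.
C2: T = 0xC2, S = E(K, T) = 0xD6; 0xE6 ⊕ 0xD6 = 0x30.
C3: T = 0xC3, S = E(K, T) = 0xD2; 0x9D ⊕ 0xD2 = 0x4F.
So S3 = 0xD2.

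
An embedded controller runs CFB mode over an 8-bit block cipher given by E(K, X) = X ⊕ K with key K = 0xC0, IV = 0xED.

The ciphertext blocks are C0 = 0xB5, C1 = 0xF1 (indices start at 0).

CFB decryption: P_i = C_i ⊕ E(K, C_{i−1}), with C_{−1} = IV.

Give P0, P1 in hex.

P0 = 0x98, P1 = 0x84

P0: E(K, 0xED) = 0x2D; 0xB5 ⊕ 0x2D = 0x98.
P1: E(K, 0xB5) = 0x75; 0xF1 ⊕ 0x75 = 0x84.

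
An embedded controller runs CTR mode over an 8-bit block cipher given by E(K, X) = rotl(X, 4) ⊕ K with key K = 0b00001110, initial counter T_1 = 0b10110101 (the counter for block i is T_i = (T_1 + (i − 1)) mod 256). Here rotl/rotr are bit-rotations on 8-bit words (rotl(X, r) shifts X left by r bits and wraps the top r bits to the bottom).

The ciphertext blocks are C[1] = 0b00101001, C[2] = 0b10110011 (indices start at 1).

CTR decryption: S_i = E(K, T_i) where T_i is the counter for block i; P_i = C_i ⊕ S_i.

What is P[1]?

P[1] = 0b01111100

P[1]: T = 0b10110101, S = E(K, T) = 0b01010101; 0b00101001 ⊕ 0b01010101 = 0b01111100.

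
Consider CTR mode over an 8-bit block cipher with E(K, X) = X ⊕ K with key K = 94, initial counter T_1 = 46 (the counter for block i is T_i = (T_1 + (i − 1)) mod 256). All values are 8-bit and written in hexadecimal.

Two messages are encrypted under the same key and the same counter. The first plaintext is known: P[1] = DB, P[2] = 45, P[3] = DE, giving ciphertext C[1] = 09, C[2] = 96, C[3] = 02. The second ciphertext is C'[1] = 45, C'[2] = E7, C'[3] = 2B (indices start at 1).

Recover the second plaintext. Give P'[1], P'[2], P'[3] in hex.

In CTR with a reused counter, both messages share the same keystream S_i, so C_i ⊕ C'_i = P_i ⊕ P'_i and thus P'_i = P_i ⊕ C_i ⊕ C'_i.
P'[1]: DB ⊕ 09 ⊕ 45 = 97.
P'[2]: 45 ⊕ 96 ⊕ E7 = 34.
P'[3]: DE ⊕ 02 ⊕ 2B = F7.

P'[1] = 97, P'[2] = 34, P'[3] = F7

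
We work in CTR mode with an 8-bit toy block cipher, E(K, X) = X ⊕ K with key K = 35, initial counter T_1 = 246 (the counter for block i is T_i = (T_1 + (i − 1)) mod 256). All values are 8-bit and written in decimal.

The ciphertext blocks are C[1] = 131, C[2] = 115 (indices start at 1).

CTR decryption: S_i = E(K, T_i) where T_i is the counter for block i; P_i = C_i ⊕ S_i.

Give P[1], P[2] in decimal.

P[1]: T = 246, S = E(K, T) = 213; 131 ⊕ 213 = 86.
P[2]: T = 247, S = E(K, T) = 212; 115 ⊕ 212 = 167.

P[1] = 86, P[2] = 167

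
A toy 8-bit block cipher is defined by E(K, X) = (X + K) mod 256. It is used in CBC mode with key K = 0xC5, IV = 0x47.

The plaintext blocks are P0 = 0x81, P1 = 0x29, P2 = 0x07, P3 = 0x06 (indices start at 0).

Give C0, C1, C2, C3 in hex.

CBC encryption: C_i = E(K, P_i ⊕ C_{i−1}), with C_{−1} = IV.
C0: P0 ⊕ 0x47 = 0xC6; E(K, 0xC6) = 0x8B.
C1: P1 ⊕ 0x8B = 0xA2; E(K, 0xA2) = 0x67.
C2: P2 ⊕ 0x67 = 0x60; E(K, 0x60) = 0x25.
C3: P3 ⊕ 0x25 = 0x23; E(K, 0x23) = 0xE8.

C0 = 0x8B, C1 = 0x67, C2 = 0x25, C3 = 0xE8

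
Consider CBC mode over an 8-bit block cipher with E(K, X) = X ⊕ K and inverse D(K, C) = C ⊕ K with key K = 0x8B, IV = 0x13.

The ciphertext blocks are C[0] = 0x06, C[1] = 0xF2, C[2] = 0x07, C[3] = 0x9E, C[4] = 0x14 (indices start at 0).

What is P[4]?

CBC decryption: P_i = D(K, C_i) ⊕ C_{i−1}, with C_{−1} = IV.
P[4]: D(K, 0x14) = 0x9F; 0x9F ⊕ 0x9E = 0x01.

P[4] = 0x01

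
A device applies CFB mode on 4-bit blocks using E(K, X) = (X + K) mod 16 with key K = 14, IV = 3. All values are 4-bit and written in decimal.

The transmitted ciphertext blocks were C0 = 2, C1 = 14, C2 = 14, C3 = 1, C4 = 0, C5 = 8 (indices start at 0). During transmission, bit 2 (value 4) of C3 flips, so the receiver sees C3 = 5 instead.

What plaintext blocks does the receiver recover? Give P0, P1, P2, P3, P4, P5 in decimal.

CFB decryption: P_i = C_i ⊕ E(K, C_{i−1}), with C_{−1} = IV.
Only C3 changed, to 5. In CFB, a change in C_i flips the same bit in P_i and garbles P_{i+1}. Decrypting the received ciphertext:
P0: E(K, 3) = 1; 2 ⊕ 1 = 3.
P1: E(K, 2) = 0; 14 ⊕ 0 = 14.
P2: E(K, 14) = 12; 14 ⊕ 12 = 2.
P3: E(K, 14) = 12; 5 ⊕ 12 = 9.
P4: E(K, 5) = 3; 0 ⊕ 3 = 3.
P5: E(K, 0) = 14; 8 ⊕ 14 = 6.
Blocks that differ from the original plaintext: P3, P4.

P0 = 3, P1 = 14, P2 = 2, P3 = 9, P4 = 3, P5 = 6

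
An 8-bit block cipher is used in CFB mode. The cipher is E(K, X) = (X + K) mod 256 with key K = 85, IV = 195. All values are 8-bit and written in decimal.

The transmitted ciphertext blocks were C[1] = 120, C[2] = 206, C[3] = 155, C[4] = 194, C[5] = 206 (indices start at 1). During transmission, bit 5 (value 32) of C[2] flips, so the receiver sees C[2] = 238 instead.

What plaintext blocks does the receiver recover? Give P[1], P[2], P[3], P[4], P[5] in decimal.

CFB decryption: P_i = C_i ⊕ E(K, C_{i−1}), with C_{0} = IV.
Only C[2] changed, to 238. In CFB, a change in C_i flips the same bit in P_i and garbles P_{i+1}. Decrypting the received ciphertext:
P[1]: E(K, 195) = 24; 120 ⊕ 24 = 96.
P[2]: E(K, 120) = 205; 238 ⊕ 205 = 35.
P[3]: E(K, 238) = 67; 155 ⊕ 67 = 216.
P[4]: E(K, 155) = 240; 194 ⊕ 240 = 50.
P[5]: E(K, 194) = 23; 206 ⊕ 23 = 217.
Blocks that differ from the original plaintext: P[2], P[3].

P[1] = 96, P[2] = 35, P[3] = 216, P[4] = 50, P[5] = 217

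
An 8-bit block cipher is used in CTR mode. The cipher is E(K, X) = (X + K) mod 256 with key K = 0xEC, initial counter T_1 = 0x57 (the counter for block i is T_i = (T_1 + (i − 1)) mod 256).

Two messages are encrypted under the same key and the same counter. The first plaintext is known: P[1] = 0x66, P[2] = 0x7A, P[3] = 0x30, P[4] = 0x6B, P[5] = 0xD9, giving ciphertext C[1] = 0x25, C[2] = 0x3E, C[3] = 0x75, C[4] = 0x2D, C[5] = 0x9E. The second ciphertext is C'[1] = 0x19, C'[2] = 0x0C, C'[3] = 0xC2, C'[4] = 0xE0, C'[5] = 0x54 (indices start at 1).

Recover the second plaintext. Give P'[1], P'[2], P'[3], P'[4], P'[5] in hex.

P'[1] = 0x5A, P'[2] = 0x48, P'[3] = 0x87, P'[4] = 0xA6, P'[5] = 0x13

In CTR with a reused counter, both messages share the same keystream S_i, so C_i ⊕ C'_i = P_i ⊕ P'_i and thus P'_i = P_i ⊕ C_i ⊕ C'_i.
P'[1]: 0x66 ⊕ 0x25 ⊕ 0x19 = 0x5A.
P'[2]: 0x7A ⊕ 0x3E ⊕ 0x0C = 0x48.
P'[3]: 0x30 ⊕ 0x75 ⊕ 0xC2 = 0x87.
P'[4]: 0x6B ⊕ 0x2D ⊕ 0xE0 = 0xA6.
P'[5]: 0xD9 ⊕ 0x9E ⊕ 0x54 = 0x13.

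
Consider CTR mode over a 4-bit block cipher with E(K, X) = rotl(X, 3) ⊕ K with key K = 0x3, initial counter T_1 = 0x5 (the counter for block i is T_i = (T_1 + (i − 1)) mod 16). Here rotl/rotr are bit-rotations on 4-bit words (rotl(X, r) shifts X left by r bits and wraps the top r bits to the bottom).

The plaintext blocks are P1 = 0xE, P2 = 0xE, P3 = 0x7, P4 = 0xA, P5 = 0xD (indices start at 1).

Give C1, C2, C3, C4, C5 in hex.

C1 = 0x7, C2 = 0xE, C3 = 0xF, C4 = 0xD, C5 = 0x2

CTR encryption: S_i = E(K, T_i) where T_i is the counter for block i; C_i = P_i ⊕ S_i.
C1: T = 0x5, S = E(K, T) = 0x9; 0xE ⊕ 0x9 = 0x7.
C2: T = 0x6, S = E(K, T) = 0x0; 0xE ⊕ 0x0 = 0xE.
C3: T = 0x7, S = E(K, T) = 0x8; 0x7 ⊕ 0x8 = 0xF.
C4: T = 0x8, S = E(K, T) = 0x7; 0xA ⊕ 0x7 = 0xD.
C5: T = 0x9, S = E(K, T) = 0xF; 0xD ⊕ 0xF = 0x2.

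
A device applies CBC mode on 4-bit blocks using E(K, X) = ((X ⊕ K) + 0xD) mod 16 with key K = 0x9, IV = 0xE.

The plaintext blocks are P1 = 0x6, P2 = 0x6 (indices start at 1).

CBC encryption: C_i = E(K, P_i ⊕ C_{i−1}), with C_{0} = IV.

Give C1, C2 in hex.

C1: P1 ⊕ 0xE = 0x8; E(K, 0x8) = 0xE.
C2: P2 ⊕ 0xE = 0x8; E(K, 0x8) = 0xE.

C1 = 0xE, C2 = 0xE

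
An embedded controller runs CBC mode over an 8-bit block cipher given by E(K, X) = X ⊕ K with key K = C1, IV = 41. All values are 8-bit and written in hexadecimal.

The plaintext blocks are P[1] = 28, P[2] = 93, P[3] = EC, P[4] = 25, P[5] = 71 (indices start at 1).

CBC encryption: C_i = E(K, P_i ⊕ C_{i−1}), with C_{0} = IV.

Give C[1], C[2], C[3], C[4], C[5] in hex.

C[1] = A8, C[2] = FA, C[3] = D7, C[4] = 33, C[5] = 83

C[1]: P[1] ⊕ 41 = 69; E(K, 69) = A8.
C[2]: P[2] ⊕ A8 = 3B; E(K, 3B) = FA.
C[3]: P[3] ⊕ FA = 16; E(K, 16) = D7.
C[4]: P[4] ⊕ D7 = F2; E(K, F2) = 33.
C[5]: P[5] ⊕ 33 = 42; E(K, 42) = 83.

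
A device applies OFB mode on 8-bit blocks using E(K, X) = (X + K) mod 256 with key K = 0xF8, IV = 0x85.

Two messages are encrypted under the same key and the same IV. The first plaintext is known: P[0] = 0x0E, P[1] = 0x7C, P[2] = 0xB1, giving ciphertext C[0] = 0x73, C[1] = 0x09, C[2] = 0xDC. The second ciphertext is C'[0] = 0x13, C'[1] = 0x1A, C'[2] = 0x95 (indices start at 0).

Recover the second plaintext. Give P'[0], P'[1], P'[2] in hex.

P'[0] = 0x6E, P'[1] = 0x6F, P'[2] = 0xF8

In OFB with a reused IV, both messages share the same keystream S_i, so C_i ⊕ C'_i = P_i ⊕ P'_i and thus P'_i = P_i ⊕ C_i ⊕ C'_i.
P'[0]: 0x0E ⊕ 0x73 ⊕ 0x13 = 0x6E.
P'[1]: 0x7C ⊕ 0x09 ⊕ 0x1A = 0x6F.
P'[2]: 0xB1 ⊕ 0xDC ⊕ 0x95 = 0xF8.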